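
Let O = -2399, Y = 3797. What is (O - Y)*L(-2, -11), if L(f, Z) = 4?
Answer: -24784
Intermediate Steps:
(O - Y)*L(-2, -11) = (-2399 - 1*3797)*4 = (-2399 - 3797)*4 = -6196*4 = -24784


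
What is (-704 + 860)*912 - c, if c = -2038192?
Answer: 2180464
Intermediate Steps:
(-704 + 860)*912 - c = (-704 + 860)*912 - 1*(-2038192) = 156*912 + 2038192 = 142272 + 2038192 = 2180464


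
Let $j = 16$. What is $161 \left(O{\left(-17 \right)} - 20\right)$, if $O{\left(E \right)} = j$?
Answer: $-644$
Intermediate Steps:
$O{\left(E \right)} = 16$
$161 \left(O{\left(-17 \right)} - 20\right) = 161 \left(16 - 20\right) = 161 \left(-4\right) = -644$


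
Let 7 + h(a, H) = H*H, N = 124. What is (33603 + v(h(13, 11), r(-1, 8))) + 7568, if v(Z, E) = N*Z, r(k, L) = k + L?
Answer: 55307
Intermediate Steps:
r(k, L) = L + k
h(a, H) = -7 + H**2 (h(a, H) = -7 + H*H = -7 + H**2)
v(Z, E) = 124*Z
(33603 + v(h(13, 11), r(-1, 8))) + 7568 = (33603 + 124*(-7 + 11**2)) + 7568 = (33603 + 124*(-7 + 121)) + 7568 = (33603 + 124*114) + 7568 = (33603 + 14136) + 7568 = 47739 + 7568 = 55307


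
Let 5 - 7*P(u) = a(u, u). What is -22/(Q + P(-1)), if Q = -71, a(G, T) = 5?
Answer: 22/71 ≈ 0.30986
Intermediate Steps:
P(u) = 0 (P(u) = 5/7 - ⅐*5 = 5/7 - 5/7 = 0)
-22/(Q + P(-1)) = -22/(-71 + 0) = -22/(-71) = -22*(-1/71) = 22/71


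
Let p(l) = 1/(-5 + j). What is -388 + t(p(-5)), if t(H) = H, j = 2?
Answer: -1165/3 ≈ -388.33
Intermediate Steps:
p(l) = -1/3 (p(l) = 1/(-5 + 2) = 1/(-3) = -1/3)
-388 + t(p(-5)) = -388 - 1/3 = -1165/3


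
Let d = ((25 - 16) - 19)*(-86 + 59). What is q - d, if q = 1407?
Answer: 1137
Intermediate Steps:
d = 270 (d = (9 - 19)*(-27) = -10*(-27) = 270)
q - d = 1407 - 1*270 = 1407 - 270 = 1137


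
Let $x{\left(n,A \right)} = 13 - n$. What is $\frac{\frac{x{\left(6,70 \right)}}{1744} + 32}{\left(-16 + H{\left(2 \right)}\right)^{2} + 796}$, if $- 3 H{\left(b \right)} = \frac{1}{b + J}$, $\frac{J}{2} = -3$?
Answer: $\frac{100467}{3294089} \approx 0.030499$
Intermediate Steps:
$J = -6$ ($J = 2 \left(-3\right) = -6$)
$H{\left(b \right)} = - \frac{1}{3 \left(-6 + b\right)}$ ($H{\left(b \right)} = - \frac{1}{3 \left(b - 6\right)} = - \frac{1}{3 \left(-6 + b\right)}$)
$\frac{\frac{x{\left(6,70 \right)}}{1744} + 32}{\left(-16 + H{\left(2 \right)}\right)^{2} + 796} = \frac{\frac{13 - 6}{1744} + 32}{\left(-16 - \frac{1}{-18 + 3 \cdot 2}\right)^{2} + 796} = \frac{\left(13 - 6\right) \frac{1}{1744} + 32}{\left(-16 - \frac{1}{-18 + 6}\right)^{2} + 796} = \frac{7 \cdot \frac{1}{1744} + 32}{\left(-16 - \frac{1}{-12}\right)^{2} + 796} = \frac{\frac{7}{1744} + 32}{\left(-16 - - \frac{1}{12}\right)^{2} + 796} = \frac{55815}{1744 \left(\left(-16 + \frac{1}{12}\right)^{2} + 796\right)} = \frac{55815}{1744 \left(\left(- \frac{191}{12}\right)^{2} + 796\right)} = \frac{55815}{1744 \left(\frac{36481}{144} + 796\right)} = \frac{55815}{1744 \cdot \frac{151105}{144}} = \frac{55815}{1744} \cdot \frac{144}{151105} = \frac{100467}{3294089}$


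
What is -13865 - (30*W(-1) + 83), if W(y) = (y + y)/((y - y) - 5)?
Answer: -13960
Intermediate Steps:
W(y) = -2*y/5 (W(y) = (2*y)/(0 - 5) = (2*y)/(-5) = (2*y)*(-1/5) = -2*y/5)
-13865 - (30*W(-1) + 83) = -13865 - (30*(-2/5*(-1)) + 83) = -13865 - (30*(2/5) + 83) = -13865 - (12 + 83) = -13865 - 1*95 = -13865 - 95 = -13960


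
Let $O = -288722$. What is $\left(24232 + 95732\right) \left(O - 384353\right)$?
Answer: $-80744769300$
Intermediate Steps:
$\left(24232 + 95732\right) \left(O - 384353\right) = \left(24232 + 95732\right) \left(-288722 - 384353\right) = 119964 \left(-673075\right) = -80744769300$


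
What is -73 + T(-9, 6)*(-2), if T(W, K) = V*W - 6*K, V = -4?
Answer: -73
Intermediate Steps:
T(W, K) = -6*K - 4*W (T(W, K) = -4*W - 6*K = -6*K - 4*W)
-73 + T(-9, 6)*(-2) = -73 + (-6*6 - 4*(-9))*(-2) = -73 + (-36 + 36)*(-2) = -73 + 0*(-2) = -73 + 0 = -73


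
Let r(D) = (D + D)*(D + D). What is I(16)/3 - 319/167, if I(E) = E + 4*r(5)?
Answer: 68515/501 ≈ 136.76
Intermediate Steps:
r(D) = 4*D² (r(D) = (2*D)*(2*D) = 4*D²)
I(E) = 400 + E (I(E) = E + 4*(4*5²) = E + 4*(4*25) = E + 4*100 = E + 400 = 400 + E)
I(16)/3 - 319/167 = (400 + 16)/3 - 319/167 = 416*(⅓) - 319*1/167 = 416/3 - 319/167 = 68515/501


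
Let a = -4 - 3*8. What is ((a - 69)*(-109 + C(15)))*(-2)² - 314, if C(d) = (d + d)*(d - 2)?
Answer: -109342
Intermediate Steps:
C(d) = 2*d*(-2 + d) (C(d) = (2*d)*(-2 + d) = 2*d*(-2 + d))
a = -28 (a = -4 - 24 = -28)
((a - 69)*(-109 + C(15)))*(-2)² - 314 = ((-28 - 69)*(-109 + 2*15*(-2 + 15)))*(-2)² - 314 = -97*(-109 + 2*15*13)*4 - 314 = -97*(-109 + 390)*4 - 314 = -97*281*4 - 314 = -27257*4 - 314 = -109028 - 314 = -109342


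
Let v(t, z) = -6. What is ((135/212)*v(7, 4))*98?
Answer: -19845/53 ≈ -374.43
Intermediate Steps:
((135/212)*v(7, 4))*98 = ((135/212)*(-6))*98 = -405/106*98 = -19845/53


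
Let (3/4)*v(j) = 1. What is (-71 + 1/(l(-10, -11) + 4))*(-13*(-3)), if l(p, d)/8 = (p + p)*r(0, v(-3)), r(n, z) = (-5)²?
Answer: -3688321/1332 ≈ -2769.0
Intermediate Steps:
v(j) = 4/3 (v(j) = (4/3)*1 = 4/3)
r(n, z) = 25
l(p, d) = 400*p (l(p, d) = 8*((p + p)*25) = 8*((2*p)*25) = 8*(50*p) = 400*p)
(-71 + 1/(l(-10, -11) + 4))*(-13*(-3)) = (-71 + 1/(400*(-10) + 4))*(-13*(-3)) = (-71 + 1/(-4000 + 4))*39 = (-71 + 1/(-3996))*39 = (-71 - 1/3996)*39 = -283717/3996*39 = -3688321/1332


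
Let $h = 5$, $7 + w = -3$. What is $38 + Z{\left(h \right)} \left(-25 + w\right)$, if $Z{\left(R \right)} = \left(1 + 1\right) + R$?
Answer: $-207$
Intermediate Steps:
$w = -10$ ($w = -7 - 3 = -10$)
$Z{\left(R \right)} = 2 + R$
$38 + Z{\left(h \right)} \left(-25 + w\right) = 38 + \left(2 + 5\right) \left(-25 - 10\right) = 38 + 7 \left(-35\right) = 38 - 245 = -207$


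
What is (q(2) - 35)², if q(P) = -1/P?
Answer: 5041/4 ≈ 1260.3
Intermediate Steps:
(q(2) - 35)² = (-1/2 - 35)² = (-1*½ - 35)² = (-½ - 35)² = (-71/2)² = 5041/4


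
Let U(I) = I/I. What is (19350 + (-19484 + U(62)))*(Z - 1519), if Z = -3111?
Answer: 615790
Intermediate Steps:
U(I) = 1
(19350 + (-19484 + U(62)))*(Z - 1519) = (19350 + (-19484 + 1))*(-3111 - 1519) = (19350 - 19483)*(-4630) = -133*(-4630) = 615790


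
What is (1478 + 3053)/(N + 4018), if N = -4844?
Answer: -4531/826 ≈ -5.4855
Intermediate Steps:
(1478 + 3053)/(N + 4018) = (1478 + 3053)/(-4844 + 4018) = 4531/(-826) = 4531*(-1/826) = -4531/826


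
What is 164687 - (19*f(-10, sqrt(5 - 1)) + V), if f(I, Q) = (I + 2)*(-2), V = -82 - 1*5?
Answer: 164470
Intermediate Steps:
V = -87 (V = -82 - 5 = -87)
f(I, Q) = -4 - 2*I (f(I, Q) = (2 + I)*(-2) = -4 - 2*I)
164687 - (19*f(-10, sqrt(5 - 1)) + V) = 164687 - (19*(-4 - 2*(-10)) - 87) = 164687 - (19*(-4 + 20) - 87) = 164687 - (19*16 - 87) = 164687 - (304 - 87) = 164687 - 1*217 = 164687 - 217 = 164470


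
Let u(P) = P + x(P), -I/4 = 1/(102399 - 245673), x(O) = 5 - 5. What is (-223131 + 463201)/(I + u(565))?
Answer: 17197894590/40474907 ≈ 424.90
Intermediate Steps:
x(O) = 0
I = 2/71637 (I = -4/(102399 - 245673) = -4/(-143274) = -4*(-1/143274) = 2/71637 ≈ 2.7919e-5)
u(P) = P (u(P) = P + 0 = P)
(-223131 + 463201)/(I + u(565)) = (-223131 + 463201)/(2/71637 + 565) = 240070/(40474907/71637) = 240070*(71637/40474907) = 17197894590/40474907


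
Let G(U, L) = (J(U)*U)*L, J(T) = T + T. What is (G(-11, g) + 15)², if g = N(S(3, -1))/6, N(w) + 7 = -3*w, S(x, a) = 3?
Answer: 3575881/9 ≈ 3.9732e+5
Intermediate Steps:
J(T) = 2*T
N(w) = -7 - 3*w
g = -8/3 (g = (-7 - 3*3)/6 = (-7 - 9)*(⅙) = -16*⅙ = -8/3 ≈ -2.6667)
G(U, L) = 2*L*U² (G(U, L) = ((2*U)*U)*L = (2*U²)*L = 2*L*U²)
(G(-11, g) + 15)² = (2*(-8/3)*(-11)² + 15)² = (2*(-8/3)*121 + 15)² = (-1936/3 + 15)² = (-1891/3)² = 3575881/9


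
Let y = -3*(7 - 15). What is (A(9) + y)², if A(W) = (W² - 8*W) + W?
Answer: 1764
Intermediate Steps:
y = 24 (y = -3*(-8) = 24)
A(W) = W² - 7*W
(A(9) + y)² = (9*(-7 + 9) + 24)² = (9*2 + 24)² = (18 + 24)² = 42² = 1764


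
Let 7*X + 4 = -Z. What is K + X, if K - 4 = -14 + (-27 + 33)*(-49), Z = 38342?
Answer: -5782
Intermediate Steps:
K = -304 (K = 4 + (-14 + (-27 + 33)*(-49)) = 4 + (-14 + 6*(-49)) = 4 + (-14 - 294) = 4 - 308 = -304)
X = -5478 (X = -4/7 + (-1*38342)/7 = -4/7 + (⅐)*(-38342) = -4/7 - 38342/7 = -5478)
K + X = -304 - 5478 = -5782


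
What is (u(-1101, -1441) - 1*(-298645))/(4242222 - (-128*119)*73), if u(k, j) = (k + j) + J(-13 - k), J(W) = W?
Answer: 297191/5354158 ≈ 0.055507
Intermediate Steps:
u(k, j) = -13 + j (u(k, j) = (k + j) + (-13 - k) = (j + k) + (-13 - k) = -13 + j)
(u(-1101, -1441) - 1*(-298645))/(4242222 - (-128*119)*73) = ((-13 - 1441) - 1*(-298645))/(4242222 - (-128*119)*73) = (-1454 + 298645)/(4242222 - (-15232)*73) = 297191/(4242222 - 1*(-1111936)) = 297191/(4242222 + 1111936) = 297191/5354158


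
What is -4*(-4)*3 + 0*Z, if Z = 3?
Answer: 48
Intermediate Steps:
-4*(-4)*3 + 0*Z = -4*(-4)*3 + 0*3 = 16*3 + 0 = 48 + 0 = 48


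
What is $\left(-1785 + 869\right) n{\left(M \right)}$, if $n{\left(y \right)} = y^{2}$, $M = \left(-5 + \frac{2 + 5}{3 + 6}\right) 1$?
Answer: $- \frac{1322704}{81} \approx -16330.0$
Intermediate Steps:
$M = - \frac{38}{9}$ ($M = \left(-5 + \frac{7}{9}\right) 1 = \left(- \frac{38}{9}\right) 1 = - \frac{38}{9} \approx -4.2222$)
$\left(-1785 + 869\right) n{\left(M \right)} = \left(-1785 + 869\right) \left(- \frac{38}{9}\right)^{2} = \left(-916\right) \frac{1444}{81} = - \frac{1322704}{81}$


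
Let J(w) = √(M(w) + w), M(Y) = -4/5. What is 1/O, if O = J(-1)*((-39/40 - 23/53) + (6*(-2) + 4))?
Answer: 2120*I*√5/59841 ≈ 0.079218*I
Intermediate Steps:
M(Y) = -⅘ (M(Y) = -4*⅕ = -⅘)
J(w) = √(-⅘ + w)
O = -59841*I*√5/10600 (O = (√(-20 + 25*(-1))/5)*((-39/40 - 23/53) + (6*(-2) + 4)) = (√(-20 - 25)/5)*((-39*1/40 - 23*1/53) + (-12 + 4)) = (√(-45)/5)*((-39/40 - 23/53) - 8) = ((3*I*√5)/5)*(-2987/2120 - 8) = (3*I*√5/5)*(-19947/2120) = -59841*I*√5/10600 ≈ -12.623*I)
1/O = 1/(-59841*I*√5/10600) = 2120*I*√5/59841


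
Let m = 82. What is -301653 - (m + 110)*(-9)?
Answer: -299925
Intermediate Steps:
-301653 - (m + 110)*(-9) = -301653 - (82 + 110)*(-9) = -301653 - 192*(-9) = -301653 - 1*(-1728) = -301653 + 1728 = -299925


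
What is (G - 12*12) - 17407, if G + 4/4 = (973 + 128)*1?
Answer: -16451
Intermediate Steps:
G = 1100 (G = -1 + (973 + 128)*1 = -1 + 1101*1 = -1 + 1101 = 1100)
(G - 12*12) - 17407 = (1100 - 12*12) - 17407 = (1100 - 144) - 17407 = 956 - 17407 = -16451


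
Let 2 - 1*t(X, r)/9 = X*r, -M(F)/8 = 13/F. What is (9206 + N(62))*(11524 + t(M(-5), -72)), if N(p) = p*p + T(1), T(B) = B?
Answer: 1632706202/5 ≈ 3.2654e+8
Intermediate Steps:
M(F) = -104/F
N(p) = 1 + p² (N(p) = p*p + 1 = p² + 1 = 1 + p²)
t(X, r) = 18 - 9*X*r
(9206 + N(62))*(11524 + t(M(-5), -72)) = (9206 + (1 + 62²))*(11524 + (18 - 9*(-104/(-5))*(-72))) = (9206 + (1 + 3844))*(11524 + (18 - 9*(-104*(-⅕))*(-72))) = (9206 + 3845)*(11524 + (18 - 9*104/5*(-72))) = 13051*(11524 + (18 + 67392/5)) = 13051*(11524 + 67482/5) = 13051*(125102/5) = 1632706202/5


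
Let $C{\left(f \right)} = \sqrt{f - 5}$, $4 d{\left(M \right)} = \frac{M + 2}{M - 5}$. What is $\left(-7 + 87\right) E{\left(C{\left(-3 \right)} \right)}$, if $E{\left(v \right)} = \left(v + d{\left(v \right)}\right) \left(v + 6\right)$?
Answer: $\frac{80 \left(- 72 \sqrt{2} + 7 i\right)}{2 \sqrt{2} + 5 i} \approx -613.33 + 1282.2 i$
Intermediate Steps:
$d{\left(M \right)} = \frac{2 + M}{4 \left(-5 + M\right)}$ ($d{\left(M \right)} = \frac{\left(M + 2\right) \frac{1}{M - 5}}{4} = \frac{\left(2 + M\right) \frac{1}{-5 + M}}{4} = \frac{\frac{1}{-5 + M} \left(2 + M\right)}{4} = \frac{2 + M}{4 \left(-5 + M\right)}$)
$C{\left(f \right)} = \sqrt{-5 + f}$
$E{\left(v \right)} = \left(6 + v\right) \left(v + \frac{2 + v}{4 \left(-5 + v\right)}\right)$ ($E{\left(v \right)} = \left(v + \frac{2 + v}{4 \left(-5 + v\right)}\right) \left(v + 6\right) = \left(v + \frac{2 + v}{4 \left(-5 + v\right)}\right) \left(6 + v\right) = \left(6 + v\right) \left(v + \frac{2 + v}{4 \left(-5 + v\right)}\right)$)
$\left(-7 + 87\right) E{\left(C{\left(-3 \right)} \right)} = \left(-7 + 87\right) \frac{3 + \left(\sqrt{-5 - 3}\right)^{3} - 28 \sqrt{-5 - 3} + \frac{5 \left(\sqrt{-5 - 3}\right)^{2}}{4}}{-5 + \sqrt{-5 - 3}} = 80 \frac{3 + \left(\sqrt{-8}\right)^{3} - 28 \sqrt{-8} + \frac{5 \left(\sqrt{-8}\right)^{2}}{4}}{-5 + \sqrt{-8}} = 80 \frac{3 + \left(2 i \sqrt{2}\right)^{3} - 28 \cdot 2 i \sqrt{2} + \frac{5 \left(2 i \sqrt{2}\right)^{2}}{4}}{-5 + 2 i \sqrt{2}} = 80 \frac{3 - 16 i \sqrt{2} - 56 i \sqrt{2} + \frac{5}{4} \left(-8\right)}{-5 + 2 i \sqrt{2}} = 80 \frac{3 - 16 i \sqrt{2} - 56 i \sqrt{2} - 10}{-5 + 2 i \sqrt{2}} = 80 \frac{-7 - 72 i \sqrt{2}}{-5 + 2 i \sqrt{2}} = \frac{80 \left(-7 - 72 i \sqrt{2}\right)}{-5 + 2 i \sqrt{2}}$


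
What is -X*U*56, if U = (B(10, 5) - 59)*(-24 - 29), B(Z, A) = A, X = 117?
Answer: -18751824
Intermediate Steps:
U = 2862 (U = (5 - 59)*(-24 - 29) = -54*(-53) = 2862)
-X*U*56 = -117*2862*56 = -334854*56 = -1*18751824 = -18751824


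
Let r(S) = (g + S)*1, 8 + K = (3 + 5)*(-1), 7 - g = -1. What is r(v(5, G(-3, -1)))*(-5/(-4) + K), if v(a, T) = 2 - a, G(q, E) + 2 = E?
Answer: -295/4 ≈ -73.750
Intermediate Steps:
g = 8 (g = 7 - 1*(-1) = 7 + 1 = 8)
G(q, E) = -2 + E
K = -16 (K = -8 + (3 + 5)*(-1) = -8 + 8*(-1) = -8 - 8 = -16)
r(S) = 8 + S (r(S) = (8 + S)*1 = 8 + S)
r(v(5, G(-3, -1)))*(-5/(-4) + K) = (8 + (2 - 1*5))*(-5/(-4) - 16) = (8 + (2 - 5))*(-5*(-1/4) - 16) = (8 - 3)*(5/4 - 16) = 5*(-59/4) = -295/4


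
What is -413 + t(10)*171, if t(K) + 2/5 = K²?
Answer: 83093/5 ≈ 16619.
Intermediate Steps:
t(K) = -⅖ + K²
-413 + t(10)*171 = -413 + (-⅖ + 10²)*171 = -413 + (-⅖ + 100)*171 = -413 + (498/5)*171 = -413 + 85158/5 = 83093/5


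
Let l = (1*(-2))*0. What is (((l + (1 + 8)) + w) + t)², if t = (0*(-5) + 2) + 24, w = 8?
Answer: 1849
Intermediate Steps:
l = 0 (l = -2*0 = 0)
t = 26 (t = (0 + 2) + 24 = 2 + 24 = 26)
(((l + (1 + 8)) + w) + t)² = (((0 + (1 + 8)) + 8) + 26)² = (((0 + 9) + 8) + 26)² = ((9 + 8) + 26)² = (17 + 26)² = 43² = 1849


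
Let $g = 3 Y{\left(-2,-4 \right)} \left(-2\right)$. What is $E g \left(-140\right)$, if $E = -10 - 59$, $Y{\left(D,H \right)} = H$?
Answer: $231840$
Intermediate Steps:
$E = -69$ ($E = -10 - 59 = -69$)
$g = 24$ ($g = 3 \left(-4\right) \left(-2\right) = \left(-12\right) \left(-2\right) = 24$)
$E g \left(-140\right) = \left(-69\right) 24 \left(-140\right) = \left(-1656\right) \left(-140\right) = 231840$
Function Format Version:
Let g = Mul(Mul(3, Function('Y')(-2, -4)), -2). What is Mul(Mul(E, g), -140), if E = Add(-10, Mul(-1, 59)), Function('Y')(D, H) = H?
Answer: 231840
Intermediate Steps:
E = -69 (E = Add(-10, -59) = -69)
g = 24 (g = Mul(Mul(3, -4), -2) = Mul(-12, -2) = 24)
Mul(Mul(E, g), -140) = Mul(Mul(-69, 24), -140) = Mul(-1656, -140) = 231840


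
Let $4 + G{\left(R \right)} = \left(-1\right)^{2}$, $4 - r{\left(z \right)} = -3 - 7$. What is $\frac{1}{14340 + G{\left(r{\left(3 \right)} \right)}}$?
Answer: $\frac{1}{14337} \approx 6.975 \cdot 10^{-5}$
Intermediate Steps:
$r{\left(z \right)} = 14$ ($r{\left(z \right)} = 4 - \left(-3 - 7\right) = 4 - -10 = 4 + 10 = 14$)
$G{\left(R \right)} = -3$ ($G{\left(R \right)} = -4 + \left(-1\right)^{2} = -4 + 1 = -3$)
$\frac{1}{14340 + G{\left(r{\left(3 \right)} \right)}} = \frac{1}{14340 - 3} = \frac{1}{14337}$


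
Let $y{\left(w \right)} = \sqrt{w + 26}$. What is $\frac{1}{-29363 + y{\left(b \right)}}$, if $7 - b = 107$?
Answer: $- \frac{29363}{862185843} - \frac{i \sqrt{74}}{862185843} \approx -3.4056 \cdot 10^{-5} - 9.9773 \cdot 10^{-9} i$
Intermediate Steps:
$b = -100$ ($b = 7 - 107 = -100$)
$y{\left(w \right)} = \sqrt{26 + w}$
$\frac{1}{-29363 + y{\left(b \right)}} = \frac{1}{-29363 + \sqrt{26 - 100}} = \frac{1}{-29363 + \sqrt{-74}} = \frac{1}{-29363 + i \sqrt{74}}$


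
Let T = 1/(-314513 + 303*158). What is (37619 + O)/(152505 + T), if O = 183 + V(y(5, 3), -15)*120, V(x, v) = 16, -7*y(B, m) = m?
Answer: 5295717179/20331890347 ≈ 0.26046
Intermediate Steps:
y(B, m) = -m/7
T = -1/266639 (T = 1/(-314513 + 47874) = 1/(-266639) = -1/266639 ≈ -3.7504e-6)
O = 2103 (O = 183 + 16*120 = 183 + 1920 = 2103)
(37619 + O)/(152505 + T) = (37619 + 2103)/(152505 - 1/266639) = 39722/(40663780694/266639) = 39722*(266639/40663780694) = 5295717179/20331890347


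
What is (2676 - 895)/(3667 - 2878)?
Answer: 1781/789 ≈ 2.2573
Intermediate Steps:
(2676 - 895)/(3667 - 2878) = 1781/789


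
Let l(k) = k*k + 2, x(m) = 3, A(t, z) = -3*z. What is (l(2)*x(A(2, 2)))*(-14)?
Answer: -252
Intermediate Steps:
l(k) = 2 + k² (l(k) = k² + 2 = 2 + k²)
(l(2)*x(A(2, 2)))*(-14) = ((2 + 2²)*3)*(-14) = ((2 + 4)*3)*(-14) = (6*3)*(-14) = 18*(-14) = -252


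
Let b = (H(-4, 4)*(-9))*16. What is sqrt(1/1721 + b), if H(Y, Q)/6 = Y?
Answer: sqrt(10236124217)/1721 ≈ 58.788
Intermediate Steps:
H(Y, Q) = 6*Y
b = 3456 (b = ((6*(-4))*(-9))*16 = -24*(-9)*16 = 216*16 = 3456)
sqrt(1/1721 + b) = sqrt(1/1721 + 3456) = sqrt(5947777/1721) = sqrt(10236124217)/1721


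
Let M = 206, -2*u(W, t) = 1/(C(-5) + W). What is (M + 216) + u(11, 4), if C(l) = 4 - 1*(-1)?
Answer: 13503/32 ≈ 421.97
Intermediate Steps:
C(l) = 5 (C(l) = 4 + 1 = 5)
u(W, t) = -1/(2*(5 + W))
(M + 216) + u(11, 4) = (206 + 216) - 1/(10 + 2*11) = 422 - 1/(10 + 22) = 422 - 1/32 = 13503/32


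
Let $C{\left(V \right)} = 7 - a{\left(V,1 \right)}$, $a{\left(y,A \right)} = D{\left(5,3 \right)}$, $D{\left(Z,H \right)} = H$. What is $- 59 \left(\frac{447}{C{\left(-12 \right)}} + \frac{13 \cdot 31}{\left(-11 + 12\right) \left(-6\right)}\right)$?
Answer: $- \frac{31565}{12} \approx -2630.4$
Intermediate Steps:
$a{\left(y,A \right)} = 3$
$C{\left(V \right)} = 4$ ($C{\left(V \right)} = 7 - 3 = 4$)
$- 59 \left(\frac{447}{C{\left(-12 \right)}} + \frac{13 \cdot 31}{\left(-11 + 12\right) \left(-6\right)}\right) = - 59 \left(\frac{447}{4} + \frac{13 \cdot 31}{\left(-11 + 12\right) \left(-6\right)}\right) = - 59 \left(447 \cdot \frac{1}{4} + \frac{403}{1 \left(-6\right)}\right) = - 59 \left(\frac{447}{4} + \frac{403}{-6}\right) = - 59 \left(\frac{447}{4} + 403 \left(- \frac{1}{6}\right)\right) = - 59 \left(\frac{447}{4} - \frac{403}{6}\right) = \left(-59\right) \frac{535}{12} = - \frac{31565}{12}$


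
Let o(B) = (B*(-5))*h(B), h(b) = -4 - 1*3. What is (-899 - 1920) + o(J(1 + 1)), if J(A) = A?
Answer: -2749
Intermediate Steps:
h(b) = -7 (h(b) = -4 - 3 = -7)
o(B) = 35*B (o(B) = (B*(-5))*(-7) = -5*B*(-7) = 35*B)
(-899 - 1920) + o(J(1 + 1)) = (-899 - 1920) + 35*(1 + 1) = -2819 + 35*2 = -2819 + 70 = -2749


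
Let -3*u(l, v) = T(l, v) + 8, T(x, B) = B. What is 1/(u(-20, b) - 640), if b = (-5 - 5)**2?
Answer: -1/676 ≈ -0.0014793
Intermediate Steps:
b = 100 (b = (-10)**2 = 100)
u(l, v) = -8/3 - v/3 (u(l, v) = -(v + 8)/3 = -(8 + v)/3 = -8/3 - v/3)
1/(u(-20, b) - 640) = 1/((-8/3 - 1/3*100) - 640) = 1/((-8/3 - 100/3) - 640) = 1/(-36 - 640) = 1/(-676) = -1/676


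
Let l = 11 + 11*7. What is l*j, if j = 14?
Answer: 1232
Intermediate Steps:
l = 88 (l = 11 + 77 = 88)
l*j = 88*14 = 1232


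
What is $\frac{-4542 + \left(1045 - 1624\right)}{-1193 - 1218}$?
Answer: $\frac{5121}{2411} \approx 2.124$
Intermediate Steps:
$\frac{-4542 + \left(1045 - 1624\right)}{-1193 - 1218} = \frac{-4542 + \left(1045 - 1624\right)}{-2411} = \left(-4542 - 579\right) \left(- \frac{1}{2411}\right) = \left(-5121\right) \left(- \frac{1}{2411}\right) = \frac{5121}{2411}$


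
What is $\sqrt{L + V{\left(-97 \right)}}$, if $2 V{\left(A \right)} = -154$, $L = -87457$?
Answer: $3 i \sqrt{9726} \approx 295.86 i$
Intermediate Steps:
$V{\left(A \right)} = -77$ ($V{\left(A \right)} = \frac{1}{2} \left(-154\right) = -77$)
$\sqrt{L + V{\left(-97 \right)}} = \sqrt{-87457 - 77} = \sqrt{-87534} = 3 i \sqrt{9726}$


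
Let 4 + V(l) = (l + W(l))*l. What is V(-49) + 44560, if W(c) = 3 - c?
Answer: 44409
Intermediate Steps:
V(l) = -4 + 3*l (V(l) = -4 + (l + (3 - l))*l = -4 + 3*l)
V(-49) + 44560 = (-4 + 3*(-49)) + 44560 = (-4 - 147) + 44560 = -151 + 44560 = 44409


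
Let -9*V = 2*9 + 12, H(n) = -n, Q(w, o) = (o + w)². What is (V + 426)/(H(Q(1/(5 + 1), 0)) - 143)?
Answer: -15216/5149 ≈ -2.9551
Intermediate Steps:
V = -10/3 (V = -(2*9 + 12)/9 = -(18 + 12)/9 = -⅑*30 = -10/3 ≈ -3.3333)
(V + 426)/(H(Q(1/(5 + 1), 0)) - 143) = (-10/3 + 426)/(-(0 + 1/(5 + 1))² - 143) = 1268/(3*(-(0 + 1/6)² - 143)) = 1268/(3*(-(0 + ⅙)² - 143)) = 1268/(3*(-(⅙)² - 143)) = 1268/(3*(-1*1/36 - 143)) = 1268/(3*(-1/36 - 143)) = 1268/(3*(-5149/36)) = (1268/3)*(-36/5149) = -15216/5149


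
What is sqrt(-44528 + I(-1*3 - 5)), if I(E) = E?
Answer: 2*I*sqrt(11134) ≈ 211.04*I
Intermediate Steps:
sqrt(-44528 + I(-1*3 - 5)) = sqrt(-44528 + (-1*3 - 5)) = sqrt(-44528 + (-3 - 5)) = sqrt(-44528 - 8) = sqrt(-44536) = 2*I*sqrt(11134)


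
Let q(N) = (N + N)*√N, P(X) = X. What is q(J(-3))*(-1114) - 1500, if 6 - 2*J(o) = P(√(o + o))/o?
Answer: -1500 - 557*√6*(18 + I*√6)^(3/2)/9 ≈ -12997.0 - 2365.0*I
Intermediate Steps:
J(o) = 3 - √2/(2*√o) (J(o) = 3 - √(o + o)/(2*o) = 3 - √(2*o)/(2*o) = 3 - √2*√o/(2*o) = 3 - √2/(2*√o))
q(N) = 2*N^(3/2) (q(N) = (2*N)*√N = 2*N^(3/2))
q(J(-3))*(-1114) - 1500 = (2*(3 - √2/(2*√(-3)))^(3/2))*(-1114) - 1500 = (2*(3 - √2*(-I*√3/3)/2)^(3/2))*(-1114) - 1500 = (2*(3 + I*√6/6)^(3/2))*(-1114) - 1500 = -2228*(3 + I*√6/6)^(3/2) - 1500 = -1500 - 2228*(3 + I*√6/6)^(3/2)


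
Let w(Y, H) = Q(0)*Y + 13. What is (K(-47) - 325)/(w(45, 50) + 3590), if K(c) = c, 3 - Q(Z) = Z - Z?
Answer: -62/623 ≈ -0.099518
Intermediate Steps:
Q(Z) = 3 (Q(Z) = 3 - (Z - Z) = 3 - 1*0 = 3 + 0 = 3)
w(Y, H) = 13 + 3*Y (w(Y, H) = 3*Y + 13 = 13 + 3*Y)
(K(-47) - 325)/(w(45, 50) + 3590) = (-47 - 325)/((13 + 3*45) + 3590) = -372/((13 + 135) + 3590) = -372/(148 + 3590) = -372/3738 = -372*1/3738 = -62/623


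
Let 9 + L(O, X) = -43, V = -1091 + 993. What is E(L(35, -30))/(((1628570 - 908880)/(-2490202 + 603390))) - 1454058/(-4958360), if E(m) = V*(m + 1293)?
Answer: 56889870609169189/178424105420 ≈ 3.1885e+5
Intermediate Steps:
V = -98
L(O, X) = -52 (L(O, X) = -9 - 43 = -52)
E(m) = -126714 - 98*m (E(m) = -98*(m + 1293) = -98*(1293 + m) = -126714 - 98*m)
E(L(35, -30))/(((1628570 - 908880)/(-2490202 + 603390))) - 1454058/(-4958360) = (-126714 - 98*(-52))/(((1628570 - 908880)/(-2490202 + 603390))) - 1454058/(-4958360) = (-126714 + 5096)/((719690/(-1886812))) - 1454058*(-1/4958360) = -121618/(719690*(-1/1886812)) + 727029/2479180 = -121618/(-359845/943406) + 727029/2479180 = -121618*(-943406/359845) + 727029/2479180 = 114735150908/359845 + 727029/2479180 = 56889870609169189/178424105420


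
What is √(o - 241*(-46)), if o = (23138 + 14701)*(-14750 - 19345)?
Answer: I*√1290109619 ≈ 35918.0*I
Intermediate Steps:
o = -1290120705 (o = 37839*(-34095) = -1290120705)
√(o - 241*(-46)) = √(-1290120705 - 241*(-46)) = √(-1290120705 + 11086) = √(-1290109619) = I*√1290109619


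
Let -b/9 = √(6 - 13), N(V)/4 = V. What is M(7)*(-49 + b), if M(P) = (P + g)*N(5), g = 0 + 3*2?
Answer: -12740 - 2340*I*√7 ≈ -12740.0 - 6191.1*I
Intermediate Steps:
N(V) = 4*V
g = 6 (g = 0 + 6 = 6)
M(P) = 120 + 20*P (M(P) = (P + 6)*(4*5) = (6 + P)*20 = 120 + 20*P)
b = -9*I*√7 (b = -9*√(6 - 13) = -9*I*√7 ≈ -23.812*I)
M(7)*(-49 + b) = (120 + 20*7)*(-49 - 9*I*√7) = (120 + 140)*(-49 - 9*I*√7) = 260*(-49 - 9*I*√7) = -12740 - 2340*I*√7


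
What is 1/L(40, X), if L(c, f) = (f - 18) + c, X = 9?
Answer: 1/31 ≈ 0.032258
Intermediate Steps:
L(c, f) = -18 + c + f (L(c, f) = (-18 + f) + c = -18 + c + f)
1/L(40, X) = 1/(-18 + 40 + 9) = 1/31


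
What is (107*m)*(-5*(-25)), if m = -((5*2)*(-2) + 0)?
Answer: 267500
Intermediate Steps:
m = 20 (m = -(10*(-2) + 0) = -(-20 + 0) = -1*(-20) = 20)
(107*m)*(-5*(-25)) = (107*20)*(-5*(-25)) = 2140*125 = 267500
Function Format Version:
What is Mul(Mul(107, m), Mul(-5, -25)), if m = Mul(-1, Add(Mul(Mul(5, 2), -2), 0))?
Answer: 267500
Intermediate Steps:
m = 20 (m = Mul(-1, Add(Mul(10, -2), 0)) = Mul(-1, Add(-20, 0)) = Mul(-1, -20) = 20)
Mul(Mul(107, m), Mul(-5, -25)) = Mul(Mul(107, 20), Mul(-5, -25)) = Mul(2140, 125) = 267500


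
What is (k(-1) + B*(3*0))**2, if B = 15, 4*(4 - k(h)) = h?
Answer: 289/16 ≈ 18.063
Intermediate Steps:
k(h) = 4 - h/4
(k(-1) + B*(3*0))**2 = ((4 - 1/4*(-1)) + 15*(3*0))**2 = ((4 + 1/4) + 15*0)**2 = (17/4 + 0)**2 = (17/4)**2 = 289/16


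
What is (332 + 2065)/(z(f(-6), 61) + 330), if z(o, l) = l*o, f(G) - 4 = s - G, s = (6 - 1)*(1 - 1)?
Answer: 51/20 ≈ 2.5500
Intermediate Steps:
s = 0 (s = 5*0 = 0)
f(G) = 4 - G (f(G) = 4 + (0 - G) = 4 - G)
(332 + 2065)/(z(f(-6), 61) + 330) = (332 + 2065)/(61*(4 - 1*(-6)) + 330) = 2397/(61*(4 + 6) + 330) = 2397/(61*10 + 330) = 2397/(610 + 330) = 2397/940 = 2397*(1/940) = 51/20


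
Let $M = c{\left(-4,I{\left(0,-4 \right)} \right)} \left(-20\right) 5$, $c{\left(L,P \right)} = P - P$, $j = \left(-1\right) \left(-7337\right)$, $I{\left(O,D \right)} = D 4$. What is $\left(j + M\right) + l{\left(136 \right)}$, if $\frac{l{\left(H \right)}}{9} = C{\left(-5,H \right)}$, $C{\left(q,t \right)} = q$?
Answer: $7292$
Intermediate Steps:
$l{\left(H \right)} = -45$ ($l{\left(H \right)} = 9 \left(-5\right) = -45$)
$I{\left(O,D \right)} = 4 D$
$j = 7337$
$c{\left(L,P \right)} = 0$
$M = 0$ ($M = 0 \left(-20\right) 5 = 0 \cdot 5 = 0$)
$\left(j + M\right) + l{\left(136 \right)} = \left(7337 + 0\right) - 45 = 7337 - 45 = 7292$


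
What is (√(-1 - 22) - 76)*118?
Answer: -8968 + 118*I*√23 ≈ -8968.0 + 565.91*I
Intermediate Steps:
(√(-1 - 22) - 76)*118 = (√(-23) - 76)*118 = (I*√23 - 76)*118 = (-76 + I*√23)*118 = -8968 + 118*I*√23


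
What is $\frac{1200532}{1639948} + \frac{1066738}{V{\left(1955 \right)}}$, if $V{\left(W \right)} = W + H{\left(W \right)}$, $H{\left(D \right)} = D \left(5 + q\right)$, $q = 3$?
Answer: $\frac{442629552541}{7213721265} \approx 61.359$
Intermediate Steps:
$H{\left(D \right)} = 8 D$ ($H{\left(D \right)} = D \left(5 + 3\right) = D 8 = 8 D$)
$V{\left(W \right)} = 9 W$ ($V{\left(W \right)} = W + 8 W = 9 W$)
$\frac{1200532}{1639948} + \frac{1066738}{V{\left(1955 \right)}} = \frac{1200532}{1639948} + \frac{1066738}{9 \cdot 1955} = 1200532 \cdot \frac{1}{1639948} + \frac{1066738}{17595} = \frac{300133}{409987} + 1066738 \cdot \frac{1}{17595} = \frac{300133}{409987} + \frac{1066738}{17595} = \frac{442629552541}{7213721265}$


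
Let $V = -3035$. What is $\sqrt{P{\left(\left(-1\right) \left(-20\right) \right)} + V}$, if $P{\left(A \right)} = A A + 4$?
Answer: $i \sqrt{2631} \approx 51.293 i$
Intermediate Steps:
$P{\left(A \right)} = 4 + A^{2}$ ($P{\left(A \right)} = A^{2} + 4 = 4 + A^{2}$)
$\sqrt{P{\left(\left(-1\right) \left(-20\right) \right)} + V} = \sqrt{\left(4 + \left(\left(-1\right) \left(-20\right)\right)^{2}\right) - 3035} = \sqrt{\left(4 + 20^{2}\right) - 3035} = \sqrt{\left(4 + 400\right) - 3035} = \sqrt{404 - 3035} = \sqrt{-2631} = i \sqrt{2631}$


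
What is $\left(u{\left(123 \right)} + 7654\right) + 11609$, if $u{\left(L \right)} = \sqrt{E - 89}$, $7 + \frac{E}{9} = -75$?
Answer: $19263 + i \sqrt{827} \approx 19263.0 + 28.758 i$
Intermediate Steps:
$E = -738$ ($E = -63 + 9 \left(-75\right) = -63 - 675 = -738$)
$u{\left(L \right)} = i \sqrt{827}$ ($u{\left(L \right)} = \sqrt{-738 - 89} = \sqrt{-827} = i \sqrt{827}$)
$\left(u{\left(123 \right)} + 7654\right) + 11609 = \left(i \sqrt{827} + 7654\right) + 11609 = \left(7654 + i \sqrt{827}\right) + 11609 = 19263 + i \sqrt{827}$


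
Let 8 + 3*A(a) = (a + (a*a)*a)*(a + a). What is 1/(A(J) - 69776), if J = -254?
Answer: 3/8324548208 ≈ 3.6038e-10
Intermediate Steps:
A(a) = -8/3 + 2*a*(a + a**3)/3 (A(a) = -8/3 + ((a + (a*a)*a)*(a + a))/3 = -8/3 + ((a + a**2*a)*(2*a))/3 = -8/3 + ((a + a**3)*(2*a))/3 = -8/3 + (2*a*(a + a**3))/3 = -8/3 + 2*a*(a + a**3)/3)
1/(A(J) - 69776) = 1/((-8/3 + (2/3)*(-254)**2 + (2/3)*(-254)**4) - 69776) = 1/((-8/3 + (2/3)*64516 + (2/3)*4162314256) - 69776) = 1/((-8/3 + 129032/3 + 8324628512/3) - 69776) = 1/(8324757536/3 - 69776) = 1/(8324548208/3) = 3/8324548208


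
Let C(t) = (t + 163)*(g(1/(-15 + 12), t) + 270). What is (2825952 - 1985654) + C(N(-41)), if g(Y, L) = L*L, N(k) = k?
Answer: 1078320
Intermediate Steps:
g(Y, L) = L²
C(t) = (163 + t)*(270 + t²) (C(t) = (t + 163)*(t² + 270) = (163 + t)*(270 + t²))
(2825952 - 1985654) + C(N(-41)) = (2825952 - 1985654) + (44010 + (-41)³ + 163*(-41)² + 270*(-41)) = 840298 + (44010 - 68921 + 163*1681 - 11070) = 840298 + (44010 - 68921 + 274003 - 11070) = 840298 + 238022 = 1078320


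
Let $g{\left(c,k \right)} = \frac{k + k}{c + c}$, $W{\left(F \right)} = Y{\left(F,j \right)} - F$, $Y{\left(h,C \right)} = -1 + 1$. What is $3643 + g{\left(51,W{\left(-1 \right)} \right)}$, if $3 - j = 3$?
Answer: $\frac{185794}{51} \approx 3643.0$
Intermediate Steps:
$j = 0$ ($j = 3 - 3 = 0$)
$Y{\left(h,C \right)} = 0$
$W{\left(F \right)} = - F$ ($W{\left(F \right)} = 0 - F = - F$)
$g{\left(c,k \right)} = \frac{k}{c}$ ($g{\left(c,k \right)} = \frac{2 k}{2 c} = 2 k \frac{1}{2 c} = \frac{k}{c}$)
$3643 + g{\left(51,W{\left(-1 \right)} \right)} = 3643 + \frac{\left(-1\right) \left(-1\right)}{51} = 3643 + 1 \cdot \frac{1}{51} = 3643 + \frac{1}{51} = \frac{185794}{51}$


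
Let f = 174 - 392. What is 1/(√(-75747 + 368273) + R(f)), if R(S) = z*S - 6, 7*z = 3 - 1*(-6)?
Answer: 7014/5158879 + 49*√292526/10317758 ≈ 0.0039282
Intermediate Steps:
f = -218
z = 9/7 (z = (3 - 1*(-6))/7 = (3 + 6)/7 = (⅐)*9 = 9/7 ≈ 1.2857)
R(S) = -6 + 9*S/7 (R(S) = 9*S/7 - 6 = -6 + 9*S/7)
1/(√(-75747 + 368273) + R(f)) = 1/(√(-75747 + 368273) + (-6 + (9/7)*(-218))) = 1/(√292526 + (-6 - 1962/7)) = 1/(√292526 - 2004/7) = 1/(-2004/7 + √292526)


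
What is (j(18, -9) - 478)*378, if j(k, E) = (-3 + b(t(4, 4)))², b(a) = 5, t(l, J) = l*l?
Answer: -179172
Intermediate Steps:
t(l, J) = l²
j(k, E) = 4 (j(k, E) = (-3 + 5)² = 2² = 4)
(j(18, -9) - 478)*378 = (4 - 478)*378 = -474*378 = -179172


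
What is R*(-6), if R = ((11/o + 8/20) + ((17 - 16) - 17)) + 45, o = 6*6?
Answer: -5347/30 ≈ -178.23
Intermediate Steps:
o = 36
R = 5347/180 (R = ((11/36 + 8/20) + ((17 - 16) - 17)) + 45 = ((11*(1/36) + 8*(1/20)) + (1 - 17)) + 45 = ((11/36 + ⅖) - 16) + 45 = (127/180 - 16) + 45 = -2753/180 + 45 = 5347/180 ≈ 29.706)
R*(-6) = (5347/180)*(-6) = -5347/30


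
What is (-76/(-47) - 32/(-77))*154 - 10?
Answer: 14242/47 ≈ 303.02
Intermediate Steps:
(-76/(-47) - 32/(-77))*154 - 10 = (-76*(-1/47) - 32*(-1/77))*154 - 10 = (76/47 + 32/77)*154 - 10 = (7356/3619)*154 - 10 = 14712/47 - 10 = 14242/47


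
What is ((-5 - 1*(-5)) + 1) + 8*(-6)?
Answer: -47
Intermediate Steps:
((-5 - 1*(-5)) + 1) + 8*(-6) = ((-5 + 5) + 1) - 48 = (0 + 1) - 48 = 1 - 48 = -47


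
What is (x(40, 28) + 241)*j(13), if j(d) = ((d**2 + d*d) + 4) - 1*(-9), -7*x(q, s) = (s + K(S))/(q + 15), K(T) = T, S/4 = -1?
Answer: 32559111/385 ≈ 84569.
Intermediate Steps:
S = -4 (S = 4*(-1) = -4)
x(q, s) = -(-4 + s)/(7*(15 + q)) (x(q, s) = -(s - 4)/(7*(q + 15)) = -(-4 + s)/(7*(15 + q)))
j(d) = 13 + 2*d**2 (j(d) = ((d**2 + d**2) + 4) + 9 = (2*d**2 + 4) + 9 = (4 + 2*d**2) + 9 = 13 + 2*d**2)
(x(40, 28) + 241)*j(13) = ((4 - 1*28)/(7*(15 + 40)) + 241)*(13 + 2*13**2) = ((1/7)*(4 - 28)/55 + 241)*(13 + 2*169) = ((1/7)*(1/55)*(-24) + 241)*(13 + 338) = (-24/385 + 241)*351 = (92761/385)*351 = 32559111/385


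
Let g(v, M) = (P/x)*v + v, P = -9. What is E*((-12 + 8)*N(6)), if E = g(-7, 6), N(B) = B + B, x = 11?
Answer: 672/11 ≈ 61.091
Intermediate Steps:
N(B) = 2*B
g(v, M) = 2*v/11 (g(v, M) = (-9/11)*v + v = (-9*1/11)*v + v = -9*v/11 + v = 2*v/11)
E = -14/11 (E = (2/11)*(-7) = -14/11 ≈ -1.2727)
E*((-12 + 8)*N(6)) = -14*(-12 + 8)*2*6/11 = -(-56)*12/11 = -14/11*(-48) = 672/11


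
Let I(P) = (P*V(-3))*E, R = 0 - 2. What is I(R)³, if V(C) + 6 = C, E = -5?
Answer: -729000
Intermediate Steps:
V(C) = -6 + C
R = -2
I(P) = 45*P (I(P) = (P*(-6 - 3))*(-5) = (P*(-9))*(-5) = -9*P*(-5) = 45*P)
I(R)³ = (45*(-2))³ = (-90)³ = -729000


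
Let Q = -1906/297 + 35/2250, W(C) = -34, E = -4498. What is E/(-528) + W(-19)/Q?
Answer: 347103781/25098216 ≈ 13.830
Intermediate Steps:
Q = -95069/14850 (Q = -1906*1/297 + 35*(1/2250) = -1906/297 + 7/450 = -95069/14850 ≈ -6.4020)
E/(-528) + W(-19)/Q = -4498/(-528) - 34/(-95069/14850) = -4498*(-1/528) - 34*(-14850/95069) = 2249/264 + 504900/95069 = 347103781/25098216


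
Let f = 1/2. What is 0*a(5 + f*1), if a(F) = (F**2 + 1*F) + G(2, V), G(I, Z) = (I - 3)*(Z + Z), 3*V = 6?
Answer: 0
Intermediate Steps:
V = 2 (V = (1/3)*6 = 2)
f = 1/2 ≈ 0.50000
G(I, Z) = 2*Z*(-3 + I) (G(I, Z) = (-3 + I)*(2*Z) = 2*Z*(-3 + I))
a(F) = -4 + F + F**2 (a(F) = (F**2 + 1*F) + 2*2*(-3 + 2) = (F**2 + F) + 2*2*(-1) = (F + F**2) - 4 = -4 + F + F**2)
0*a(5 + f*1) = 0*(-4 + (5 + (1/2)*1) + (5 + (1/2)*1)**2) = 0*(-4 + (5 + 1/2) + (5 + 1/2)**2) = 0*(-4 + 11/2 + (11/2)**2) = 0*(-4 + 11/2 + 121/4) = 0*(127/4) = 0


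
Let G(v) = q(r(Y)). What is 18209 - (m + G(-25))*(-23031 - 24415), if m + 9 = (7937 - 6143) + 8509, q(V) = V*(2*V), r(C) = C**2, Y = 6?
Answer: 611407365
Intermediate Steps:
q(V) = 2*V**2
m = 10294 (m = -9 + ((7937 - 6143) + 8509) = -9 + (1794 + 8509) = -9 + 10303 = 10294)
G(v) = 2592 (G(v) = 2*(6**2)**2 = 2*36**2 = 2*1296 = 2592)
18209 - (m + G(-25))*(-23031 - 24415) = 18209 - (10294 + 2592)*(-23031 - 24415) = 18209 - 12886*(-47446) = 18209 - 1*(-611389156) = 18209 + 611389156 = 611407365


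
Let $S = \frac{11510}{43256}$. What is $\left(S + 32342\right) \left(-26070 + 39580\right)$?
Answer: $\frac{4725112576905}{10814} \approx 4.3694 \cdot 10^{8}$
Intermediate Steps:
$S = \frac{5755}{21628}$ ($S = 11510 \cdot \frac{1}{43256} = \frac{5755}{21628} \approx 0.26609$)
$\left(S + 32342\right) \left(-26070 + 39580\right) = \left(\frac{5755}{21628} + 32342\right) \left(-26070 + 39580\right) = \frac{699498531}{21628} \cdot 13510 = \frac{4725112576905}{10814}$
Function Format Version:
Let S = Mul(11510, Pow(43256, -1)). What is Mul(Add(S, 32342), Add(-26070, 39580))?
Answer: Rational(4725112576905, 10814) ≈ 4.3694e+8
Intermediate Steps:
S = Rational(5755, 21628) (S = Mul(11510, Rational(1, 43256)) = Rational(5755, 21628) ≈ 0.26609)
Mul(Add(S, 32342), Add(-26070, 39580)) = Mul(Add(Rational(5755, 21628), 32342), Add(-26070, 39580)) = Mul(Rational(699498531, 21628), 13510) = Rational(4725112576905, 10814)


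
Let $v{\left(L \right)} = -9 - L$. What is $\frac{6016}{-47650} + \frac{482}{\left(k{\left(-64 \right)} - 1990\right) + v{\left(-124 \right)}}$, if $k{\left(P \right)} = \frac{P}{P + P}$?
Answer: $- \frac{34244292}{89319925} \approx -0.38339$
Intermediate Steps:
$k{\left(P \right)} = \frac{1}{2}$ ($k{\left(P \right)} = \frac{P}{2 P} = \frac{1}{2 P} P = \frac{1}{2}$)
$\frac{6016}{-47650} + \frac{482}{\left(k{\left(-64 \right)} - 1990\right) + v{\left(-124 \right)}} = \frac{6016}{-47650} + \frac{482}{\left(\frac{1}{2} - 1990\right) - -115} = 6016 \left(- \frac{1}{47650}\right) + \frac{482}{- \frac{3979}{2} + \left(-9 + 124\right)} = - \frac{3008}{23825} + \frac{482}{- \frac{3979}{2} + 115} = - \frac{3008}{23825} + \frac{482}{- \frac{3749}{2}} = - \frac{3008}{23825} + 482 \left(- \frac{2}{3749}\right) = - \frac{3008}{23825} - \frac{964}{3749} = - \frac{34244292}{89319925}$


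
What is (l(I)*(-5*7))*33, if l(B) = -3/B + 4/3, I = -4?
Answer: -9625/4 ≈ -2406.3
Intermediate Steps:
l(B) = 4/3 - 3/B (l(B) = -3/B + 4*(⅓) = -3/B + 4/3 = 4/3 - 3/B)
(l(I)*(-5*7))*33 = ((4/3 - 3/(-4))*(-5*7))*33 = ((4/3 - 3*(-¼))*(-35))*33 = ((4/3 + ¾)*(-35))*33 = ((25/12)*(-35))*33 = -875/12*33 = -9625/4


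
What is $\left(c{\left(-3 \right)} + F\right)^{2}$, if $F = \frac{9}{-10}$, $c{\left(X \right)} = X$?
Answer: $\frac{1521}{100} \approx 15.21$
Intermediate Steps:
$F = - \frac{9}{10}$ ($F = 9 \left(- \frac{1}{10}\right) = - \frac{9}{10} \approx -0.9$)
$\left(c{\left(-3 \right)} + F\right)^{2} = \left(-3 - \frac{9}{10}\right)^{2} = \left(- \frac{39}{10}\right)^{2} = \frac{1521}{100}$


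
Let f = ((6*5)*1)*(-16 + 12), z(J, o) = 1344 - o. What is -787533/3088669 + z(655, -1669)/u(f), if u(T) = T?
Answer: -9400663657/370640280 ≈ -25.363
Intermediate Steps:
f = -120 (f = (30*1)*(-4) = 30*(-4) = -120)
-787533/3088669 + z(655, -1669)/u(f) = -787533/3088669 + (1344 - 1*(-1669))/(-120) = -787533*1/3088669 + (1344 + 1669)*(-1/120) = -787533/3088669 + 3013*(-1/120) = -787533/3088669 - 3013/120 = -9400663657/370640280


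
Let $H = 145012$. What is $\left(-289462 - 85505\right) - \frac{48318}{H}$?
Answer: $- \frac{27187381461}{72506} \approx -3.7497 \cdot 10^{5}$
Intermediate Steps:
$\left(-289462 - 85505\right) - \frac{48318}{H} = \left(-289462 - 85505\right) - \frac{48318}{145012} = -374967 - \frac{24159}{72506} = - \frac{27187381461}{72506}$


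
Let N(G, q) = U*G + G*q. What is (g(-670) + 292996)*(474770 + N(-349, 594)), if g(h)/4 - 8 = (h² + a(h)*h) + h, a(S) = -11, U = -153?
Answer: 678758343508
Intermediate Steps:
g(h) = 32 - 40*h + 4*h² (g(h) = 32 + 4*((h² - 11*h) + h) = 32 + 4*(h² - 10*h) = 32 + (-40*h + 4*h²) = 32 - 40*h + 4*h²)
N(G, q) = -153*G + G*q
(g(-670) + 292996)*(474770 + N(-349, 594)) = ((32 - 40*(-670) + 4*(-670)²) + 292996)*(474770 - 349*(-153 + 594)) = ((32 + 26800 + 4*448900) + 292996)*(474770 - 349*441) = ((32 + 26800 + 1795600) + 292996)*(474770 - 153909) = (1822432 + 292996)*320861 = 2115428*320861 = 678758343508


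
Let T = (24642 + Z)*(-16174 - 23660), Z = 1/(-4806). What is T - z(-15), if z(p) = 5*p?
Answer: -262084355038/267 ≈ -9.8159e+8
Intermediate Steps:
Z = -1/4806 ≈ -0.00020807
T = -262084375063/267 (T = (24642 - 1/4806)*(-16174 - 23660) = (118429451/4806)*(-39834) = -262084375063/267 ≈ -9.8159e+8)
T - z(-15) = -262084375063/267 - 5*(-15) = -262084375063/267 - 1*(-75) = -262084375063/267 + 75 = -262084355038/267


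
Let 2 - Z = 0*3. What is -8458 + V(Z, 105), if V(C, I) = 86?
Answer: -8372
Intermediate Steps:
Z = 2 (Z = 2 - 0*3 = 2 - 1*0 = 2 + 0 = 2)
-8458 + V(Z, 105) = -8458 + 86 = -8372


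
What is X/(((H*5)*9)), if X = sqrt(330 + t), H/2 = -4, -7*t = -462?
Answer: -sqrt(11)/60 ≈ -0.055277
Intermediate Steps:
t = 66 (t = -1/7*(-462) = 66)
H = -8 (H = 2*(-4) = -8)
X = 6*sqrt(11) (X = sqrt(330 + 66) = sqrt(396) = 6*sqrt(11) ≈ 19.900)
X/(((H*5)*9)) = (6*sqrt(11))/((-8*5*9)) = (6*sqrt(11))/((-40*9)) = (6*sqrt(11))/(-360) = (6*sqrt(11))*(-1/360) = -sqrt(11)/60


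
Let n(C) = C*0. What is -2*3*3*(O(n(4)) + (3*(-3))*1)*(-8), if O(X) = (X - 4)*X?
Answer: -1296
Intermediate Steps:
n(C) = 0
O(X) = X*(-4 + X) (O(X) = (-4 + X)*X = X*(-4 + X))
-2*3*3*(O(n(4)) + (3*(-3))*1)*(-8) = -2*3*3*(0*(-4 + 0) + (3*(-3))*1)*(-8) = -18*(0*(-4) - 9*1)*(-8) = -18*(0 - 9)*(-8) = -18*(-9)*(-8) = -2*(-81)*(-8) = 162*(-8) = -1296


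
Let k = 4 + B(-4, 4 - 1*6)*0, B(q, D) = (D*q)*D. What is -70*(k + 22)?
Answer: -1820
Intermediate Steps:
B(q, D) = q*D²
k = 4 (k = 4 - 4*(4 - 1*6)²*0 = 4 - 4*(4 - 6)²*0 = 4 - 4*(-2)²*0 = 4 - 4*4*0 = 4 - 16*0 = 4 + 0 = 4)
-70*(k + 22) = -70*(4 + 22) = -70*26 = -1820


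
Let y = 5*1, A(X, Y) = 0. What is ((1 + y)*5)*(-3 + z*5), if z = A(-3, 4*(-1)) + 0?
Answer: -90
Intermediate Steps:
z = 0 (z = 0 + 0 = 0)
y = 5
((1 + y)*5)*(-3 + z*5) = ((1 + 5)*5)*(-3 + 0*5) = (6*5)*(-3 + 0) = 30*(-3) = -90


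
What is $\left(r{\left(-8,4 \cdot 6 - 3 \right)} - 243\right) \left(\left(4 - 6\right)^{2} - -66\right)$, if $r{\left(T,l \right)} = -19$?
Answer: $-18340$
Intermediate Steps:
$\left(r{\left(-8,4 \cdot 6 - 3 \right)} - 243\right) \left(\left(4 - 6\right)^{2} - -66\right) = \left(-19 - 243\right) \left(\left(4 - 6\right)^{2} - -66\right) = - 262 \left(\left(-2\right)^{2} + \left(-179 + 245\right)\right) = - 262 \left(4 + 66\right) = \left(-262\right) 70 = -18340$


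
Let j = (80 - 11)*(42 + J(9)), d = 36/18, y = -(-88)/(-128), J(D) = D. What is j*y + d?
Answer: -38677/16 ≈ -2417.3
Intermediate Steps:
y = -11/16 (y = -(-88)*(-1)/128 = -1*11/16 = -11/16 ≈ -0.68750)
d = 2 (d = 36*(1/18) = 2)
j = 3519 (j = (80 - 11)*(42 + 9) = 69*51 = 3519)
j*y + d = 3519*(-11/16) + 2 = -38709/16 + 2 = -38677/16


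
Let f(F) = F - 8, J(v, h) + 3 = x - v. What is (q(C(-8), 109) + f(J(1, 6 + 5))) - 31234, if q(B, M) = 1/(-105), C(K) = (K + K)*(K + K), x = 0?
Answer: -3280831/105 ≈ -31246.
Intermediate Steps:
C(K) = 4*K² (C(K) = (2*K)*(2*K) = 4*K²)
J(v, h) = -3 - v (J(v, h) = -3 + (0 - v) = -3 - v)
f(F) = -8 + F
q(B, M) = -1/105
(q(C(-8), 109) + f(J(1, 6 + 5))) - 31234 = (-1/105 + (-8 + (-3 - 1*1))) - 31234 = (-1/105 + (-8 + (-3 - 1))) - 31234 = (-1/105 + (-8 - 4)) - 31234 = (-1/105 - 12) - 31234 = -1261/105 - 31234 = -3280831/105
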